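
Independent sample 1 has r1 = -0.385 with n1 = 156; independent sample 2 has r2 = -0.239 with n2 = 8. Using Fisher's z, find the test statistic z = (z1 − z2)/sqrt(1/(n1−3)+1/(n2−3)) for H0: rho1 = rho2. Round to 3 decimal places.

-0.357

z1 = atanh(-0.385) = -0.405917,  z2 = atanh(-0.239) = -0.243713
SE = √(1/(n1−3) + 1/(n2−3)) = √(1/153 + 1/5) = √(0.0065359 + 0.2000000) = √0.2065359 = 0.454462
z = (z1 − z2)/SE = (-0.405917 − (-0.243713)) / 0.454462 = -0.162204 / 0.454462 = -0.357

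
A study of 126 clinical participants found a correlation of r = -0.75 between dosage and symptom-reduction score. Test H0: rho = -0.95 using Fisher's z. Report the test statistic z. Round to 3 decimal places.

Fisher z: atanh(-0.75) = -0.972955, atanh(-0.95) = -1.831781
z = (z_r − z_0)·√(n−3) = (-0.972955 − (-1.831781))·√123 = 0.858826 · 11.090537 = 9.525

9.525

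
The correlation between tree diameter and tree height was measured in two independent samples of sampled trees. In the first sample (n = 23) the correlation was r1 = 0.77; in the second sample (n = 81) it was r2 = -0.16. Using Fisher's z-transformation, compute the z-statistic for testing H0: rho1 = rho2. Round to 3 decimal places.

z1 = atanh(0.77) = 1.020328,  z2 = atanh(-0.16) = -0.161387
SE = √(1/(n1−3) + 1/(n2−3)) = √(1/20 + 1/78) = √(0.0500000 + 0.0128205) = √0.0628205 = 0.250640
z = (z1 − z2)/SE = (1.020328 − (-0.161387)) / 0.250640 = 1.181715 / 0.250640 = 4.715

4.715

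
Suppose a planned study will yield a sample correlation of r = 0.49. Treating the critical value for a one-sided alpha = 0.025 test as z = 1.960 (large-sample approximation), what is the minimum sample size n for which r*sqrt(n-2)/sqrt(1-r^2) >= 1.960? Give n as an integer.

15

Need r·√(n−2)/√(1−r²) ≥ 1.960
√(n−2) ≥ 1.960·√(1−0.2401) / 0.49 = 1.960·0.871722 / 0.49 = 3.4869
n−2 ≥ 12.1585  ⇒  n ≥ 14.1585
Smallest integer n = 15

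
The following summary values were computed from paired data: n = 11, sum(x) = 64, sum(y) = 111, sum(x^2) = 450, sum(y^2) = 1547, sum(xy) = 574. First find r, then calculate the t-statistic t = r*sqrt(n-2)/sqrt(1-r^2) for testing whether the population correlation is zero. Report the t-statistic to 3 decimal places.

S_xy = nΣxy − ΣxΣy = 11·574 − 64·111 = 6314 − 7104 = -790
S_xx = nΣx² − (Σx)² = 11·450 − 64² = 4950 − 4096 = 854
S_yy = nΣy² − (Σy)² = 11·1547 − 111² = 17017 − 12321 = 4696
r = S_xy / √(S_xx·S_yy) = -790 / √(854·4696) = -790 / √4010384 = -790 / 2002.5943 = -0.3945
t = r·√(n−2)/√(1−r²) = -0.3945·√9 / √(1−0.155630) = -1.183500 / 0.918896 = -1.288

-1.288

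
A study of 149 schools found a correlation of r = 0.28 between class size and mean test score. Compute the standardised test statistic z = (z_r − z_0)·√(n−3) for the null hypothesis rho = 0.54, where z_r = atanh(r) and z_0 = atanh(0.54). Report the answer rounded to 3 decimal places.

z_r = atanh(0.28) = 0.287682,  z_0 = atanh(0.54) = 0.604156
SE = 1/√(n−3) = 1/√146 = 0.082761
z = (z_r − z_0)/SE = (0.287682 − 0.604156) / 0.082761 = -0.316474 / 0.082761 = -3.824

-3.824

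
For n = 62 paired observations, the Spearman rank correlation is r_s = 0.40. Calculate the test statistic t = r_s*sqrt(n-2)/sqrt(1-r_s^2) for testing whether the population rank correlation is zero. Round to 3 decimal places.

3.381

t = r_s·√(n−2) / √(1−r_s²) with r_s = 0.40, n = 62
  = 0.40·√60 / √(1 − 0.1600)
  = 0.40·7.745967 / 0.916515
  = 3.098387 / 0.916515 = 3.381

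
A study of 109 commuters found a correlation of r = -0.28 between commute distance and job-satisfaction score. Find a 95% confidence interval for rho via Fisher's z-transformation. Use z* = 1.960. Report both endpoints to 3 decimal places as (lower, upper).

z_r = atanh(-0.28) = -0.287682;  SE = 1/√(n−3) = 1/√106 = 0.097129
z-limits: -0.287682 ± 1.960·0.097129 = -0.287682 ± 0.190373 = [-0.478055, -0.097309]
ρ-limits: (tanh -0.478055, tanh -0.097309) = (-0.445, -0.097)

(-0.445, -0.097)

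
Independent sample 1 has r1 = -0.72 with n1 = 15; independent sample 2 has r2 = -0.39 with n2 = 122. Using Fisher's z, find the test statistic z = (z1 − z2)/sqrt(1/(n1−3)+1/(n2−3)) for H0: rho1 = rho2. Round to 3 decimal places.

Fisher z-transforms: z1 = atanh(-0.72) = -0.907645, z2 = atanh(-0.39) = -0.411800; difference d = -0.495845
Var(d) = 1/12 + 1/119 = 0.0833333 + 0.0084034 = 0.0917367
z = d/√Var(d) = -0.495845 / √0.0917367 = -0.495845 / 0.302881 = -1.637

-1.637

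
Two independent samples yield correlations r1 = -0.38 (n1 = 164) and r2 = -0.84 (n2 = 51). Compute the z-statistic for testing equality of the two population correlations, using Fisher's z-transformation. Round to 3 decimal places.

4.993

z1 = atanh(-0.38) = -0.400060,  z2 = atanh(-0.84) = -1.221174
SE = √(1/(n1−3) + 1/(n2−3)) = √(1/161 + 1/48) = √(0.0062112 + 0.0208333) = √0.0270445 = 0.164452
z = (z1 − z2)/SE = (-0.400060 − (-1.221174)) / 0.164452 = 0.821114 / 0.164452 = 4.993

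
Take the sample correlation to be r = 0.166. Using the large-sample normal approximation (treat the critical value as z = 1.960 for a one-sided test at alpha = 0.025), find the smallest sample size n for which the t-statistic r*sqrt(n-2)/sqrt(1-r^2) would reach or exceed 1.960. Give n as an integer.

r√(n−2)/√(1−r²) ≥ 1.960  ⇔  n−2 ≥ (1.960)²·(1−r²)/r²
(1−r²)/r² = (1−0.027556)/0.027556 = 35.2897
n ≥ 2 + 3.8416·35.2897 = 2 + 135.5689 = 137.5689
⌈137.5689⌉ = 138

138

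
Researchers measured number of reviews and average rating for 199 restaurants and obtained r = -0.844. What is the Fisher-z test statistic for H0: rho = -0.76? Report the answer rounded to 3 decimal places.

z_r = atanh(-0.844) = -1.234918,  z_0 = atanh(-0.76) = -0.996215
SE = 1/√(n−3) = 1/√196 = 0.071429
z = (z_r − z_0)/SE = (-1.234918 − (-0.996215)) / 0.071429 = -0.238703 / 0.071429 = -3.342

-3.342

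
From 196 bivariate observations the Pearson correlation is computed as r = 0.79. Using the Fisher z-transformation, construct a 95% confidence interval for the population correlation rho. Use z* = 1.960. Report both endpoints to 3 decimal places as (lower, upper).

z_r = atanh(0.79) = 1.071432;  SE = 1/√(n−3) = 1/√193 = 0.071982
z-limits: 1.071432 ± 1.960·0.071982 = 1.071432 ± 0.141085 = [0.930347, 1.212517]
ρ-limits: (tanh 0.930347, tanh 1.212517) = (0.731, 0.837)

(0.731, 0.837)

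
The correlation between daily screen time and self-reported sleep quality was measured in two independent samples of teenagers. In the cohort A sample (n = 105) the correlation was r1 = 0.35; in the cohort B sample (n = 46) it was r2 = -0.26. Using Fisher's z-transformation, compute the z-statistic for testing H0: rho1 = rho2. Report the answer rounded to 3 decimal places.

3.473

z1 = atanh(0.35) = 0.365444,  z2 = atanh(-0.26) = -0.266108
SE = √(1/(n1−3) + 1/(n2−3)) = √(1/102 + 1/43) = √(0.0098039 + 0.0232558) = √0.0330597 = 0.181823
z = (z1 − z2)/SE = (0.365444 − (-0.266108)) / 0.181823 = 0.631552 / 0.181823 = 3.473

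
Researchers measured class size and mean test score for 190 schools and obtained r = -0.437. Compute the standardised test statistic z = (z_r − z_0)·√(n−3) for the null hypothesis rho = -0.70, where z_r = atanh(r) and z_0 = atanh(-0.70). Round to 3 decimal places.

z_r = atanh(-0.437) = -0.468517,  z_0 = atanh(-0.70) = -0.867301
SE = 1/√(n−3) = 1/√187 = 0.073127
z = (z_r − z_0)/SE = (-0.468517 − (-0.867301)) / 0.073127 = 0.398784 / 0.073127 = 5.453

5.453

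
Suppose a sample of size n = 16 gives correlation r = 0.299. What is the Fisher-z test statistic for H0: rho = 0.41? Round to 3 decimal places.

z_r = atanh(0.299) = 0.308421,  z_0 = atanh(0.41) = 0.435611
SE = 1/√(n−3) = 1/√13 = 0.277350
z = (z_r − z_0)/SE = (0.308421 − 0.435611) / 0.277350 = -0.127190 / 0.277350 = -0.459

-0.459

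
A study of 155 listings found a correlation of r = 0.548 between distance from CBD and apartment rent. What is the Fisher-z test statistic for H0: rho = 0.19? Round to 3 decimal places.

Fisher z: atanh(0.548) = 0.615518, atanh(0.19) = 0.192337
z = (z_r − z_0)·√(n−3) = (0.615518 − 0.192337)·√152 = 0.423181 · 12.328828 = 5.217

5.217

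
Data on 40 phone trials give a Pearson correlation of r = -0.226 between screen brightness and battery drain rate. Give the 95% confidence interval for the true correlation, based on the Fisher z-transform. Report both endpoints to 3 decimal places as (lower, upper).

Fisher z: z_r = atanh(r) = ½·ln((1+(-0.226))/(1−(-0.226))) = -0.229970
SE(z) = 1/√(n−3) = 1/√37 = 0.164399
95% ⇒ z* = 1.960; margin = 1.960·0.164399 = 0.322222
CI on z-scale: (-0.552192, 0.092252)
Back-transform: tanh(-0.552192) = -0.502161, tanh(0.092252) = 0.091991

(-0.502, 0.092)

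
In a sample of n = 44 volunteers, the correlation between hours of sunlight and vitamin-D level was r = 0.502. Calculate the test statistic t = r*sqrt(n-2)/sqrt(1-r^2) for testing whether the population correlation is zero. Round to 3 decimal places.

3.762

1 − r² = 1 − 0.252004 = 0.747996;  √(1−r²) = 0.864868
√(n−2) = √42 = 6.480741
t = r·√(n−2)/√(1−r²) = 0.502 · 6.480741 / 0.864868 = 3.762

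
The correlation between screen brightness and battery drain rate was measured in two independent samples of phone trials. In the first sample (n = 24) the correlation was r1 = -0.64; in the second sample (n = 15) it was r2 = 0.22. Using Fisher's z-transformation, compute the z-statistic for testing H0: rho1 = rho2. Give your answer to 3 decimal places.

-2.713

Fisher z-transforms: z1 = atanh(-0.64) = -0.758174, z2 = atanh(0.22) = 0.223656; difference d = -0.981830
Var(d) = 1/21 + 1/12 = 0.0476190 + 0.0833333 = 0.1309523
z = d/√Var(d) = -0.981830 / √0.1309523 = -0.981830 / 0.361873 = -2.713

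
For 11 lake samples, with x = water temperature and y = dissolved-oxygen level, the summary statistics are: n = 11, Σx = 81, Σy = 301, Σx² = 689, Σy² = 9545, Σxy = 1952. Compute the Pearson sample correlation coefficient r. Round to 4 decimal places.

Numerator: nΣxy − (Σx)(Σy) = 11·1952 − (81)(301) = -2909
Denominator: √[(nΣx²−(Σx)²)(nΣy²−(Σy)²)]
  nΣx²−(Σx)² = 11·689 − 6561 = 1018;  nΣy²−(Σy)² = 11·9545 − 90601 = 14394
  √(1018·14394) = √14653092 = 3827.9357
r = -2909 / 3827.9357 = -0.7599

-0.7599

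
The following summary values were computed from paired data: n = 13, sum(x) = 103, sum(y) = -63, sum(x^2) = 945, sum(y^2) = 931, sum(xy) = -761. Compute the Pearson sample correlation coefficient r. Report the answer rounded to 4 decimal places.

Numerator: nΣxy − (Σx)(Σy) = 13·(-761) − (103)(-63) = -3404
Denominator: √[(nΣx²−(Σx)²)(nΣy²−(Σy)²)]
  nΣx²−(Σx)² = 13·945 − 10609 = 1676;  nΣy²−(Σy)² = 13·931 − 3969 = 8134
  √(1676·8134) = √13632584 = 3692.2329
r = -3404 / 3692.2329 = -0.9219

-0.9219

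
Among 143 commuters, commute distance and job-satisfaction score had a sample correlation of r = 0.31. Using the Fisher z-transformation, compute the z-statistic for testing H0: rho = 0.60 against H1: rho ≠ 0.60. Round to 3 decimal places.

z_r = atanh(0.31) = 0.320545,  z_0 = atanh(0.60) = 0.693147
SE = 1/√(n−3) = 1/√140 = 0.084515
z = (z_r − z_0)/SE = (0.320545 − 0.693147) / 0.084515 = -0.372602 / 0.084515 = -4.409

-4.409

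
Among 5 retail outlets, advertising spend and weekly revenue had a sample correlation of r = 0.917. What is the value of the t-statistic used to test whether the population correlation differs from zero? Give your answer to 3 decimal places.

3.982

t = r·√(n−2) / √(1−r²) with r = 0.917, n = 5
  = 0.917·√3 / √(1 − 0.840889)
  = 0.917·1.732051 / 0.398887
  = 1.588291 / 0.398887 = 3.982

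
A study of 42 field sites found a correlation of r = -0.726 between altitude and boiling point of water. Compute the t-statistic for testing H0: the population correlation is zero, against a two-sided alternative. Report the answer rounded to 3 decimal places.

-6.677

t = r·√(n−2) / √(1−r²) with r = -0.726, n = 42
  = -0.726·√40 / √(1 − 0.527076)
  = -0.726·6.324555 / 0.687695
  = -4.591627 / 0.687695 = -6.677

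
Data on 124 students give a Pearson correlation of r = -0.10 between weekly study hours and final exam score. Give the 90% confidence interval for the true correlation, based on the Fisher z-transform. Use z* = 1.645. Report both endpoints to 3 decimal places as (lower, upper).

z_r = atanh(-0.10) = -0.100335;  SE = 1/√(n−3) = 1/√121 = 0.090909
z-limits: -0.100335 ± 1.645·0.090909 = -0.100335 ± 0.149545 = [-0.249880, 0.049210]
ρ-limits: (tanh -0.249880, tanh 0.049210) = (-0.245, 0.049)

(-0.245, 0.049)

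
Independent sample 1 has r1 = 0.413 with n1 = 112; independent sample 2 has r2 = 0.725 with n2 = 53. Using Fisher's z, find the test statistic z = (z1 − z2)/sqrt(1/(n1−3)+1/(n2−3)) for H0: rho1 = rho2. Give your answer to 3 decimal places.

z1 = atanh(0.413) = 0.439223,  z2 = atanh(0.725) = 0.918106
SE = √(1/(n1−3) + 1/(n2−3)) = √(1/109 + 1/50) = √(0.0091743 + 0.0200000) = √0.0291743 = 0.170805
z = (z1 − z2)/SE = (0.439223 − 0.918106) / 0.170805 = -0.478883 / 0.170805 = -2.804

-2.804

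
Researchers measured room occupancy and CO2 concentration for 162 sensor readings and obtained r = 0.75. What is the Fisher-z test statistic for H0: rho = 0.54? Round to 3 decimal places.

z_r = atanh(0.75) = 0.972955,  z_0 = atanh(0.54) = 0.604156
SE = 1/√(n−3) = 1/√159 = 0.079305
z = (z_r − z_0)/SE = (0.972955 − 0.604156) / 0.079305 = 0.368799 / 0.079305 = 4.650

4.650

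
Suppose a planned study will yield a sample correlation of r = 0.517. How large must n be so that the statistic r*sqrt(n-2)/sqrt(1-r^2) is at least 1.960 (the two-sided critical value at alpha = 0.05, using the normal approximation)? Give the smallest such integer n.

13

Need r·√(n−2)/√(1−r²) ≥ 1.960
√(n−2) ≥ 1.960·√(1−0.267289) / 0.517 = 1.960·0.855985 / 0.517 = 3.2451
n−2 ≥ 10.5307  ⇒  n ≥ 12.5307
Smallest integer n = 13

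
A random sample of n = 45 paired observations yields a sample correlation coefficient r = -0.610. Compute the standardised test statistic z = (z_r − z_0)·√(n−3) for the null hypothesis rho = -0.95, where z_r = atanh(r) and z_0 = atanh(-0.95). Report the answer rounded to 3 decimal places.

7.277

Fisher z: atanh(-0.610) = -0.708921, atanh(-0.95) = -1.831781
z = (z_r − z_0)·√(n−3) = (-0.708921 − (-1.831781))·√42 = 1.122860 · 6.480741 = 7.277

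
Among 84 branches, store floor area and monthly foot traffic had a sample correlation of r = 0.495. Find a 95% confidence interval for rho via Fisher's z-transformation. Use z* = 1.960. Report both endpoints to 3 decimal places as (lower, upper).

z_r = atanh(0.495) = 0.542662;  SE = 1/√(n−3) = 1/√81 = 0.111111
z-limits: 0.542662 ± 1.960·0.111111 = 0.542662 ± 0.217778 = [0.324884, 0.760440]
ρ-limits: (tanh 0.324884, tanh 0.760440) = (0.314, 0.641)

(0.314, 0.641)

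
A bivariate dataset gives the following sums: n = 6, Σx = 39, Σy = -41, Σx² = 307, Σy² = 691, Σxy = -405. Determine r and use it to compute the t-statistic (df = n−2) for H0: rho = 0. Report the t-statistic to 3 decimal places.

S_xy = nΣxy − ΣxΣy = 6·(-405) − 39·(-41) = -2430 − (-1599) = -831
S_xx = nΣx² − (Σx)² = 6·307 − 39² = 1842 − 1521 = 321
S_yy = nΣy² − (Σy)² = 6·691 − (-41)² = 4146 − 1681 = 2465
r = S_xy / √(S_xx·S_yy) = -831 / √(321·2465) = -831 / √791265 = -831 / 889.5308 = -0.9342
t = r·√(n−2)/√(1−r²) = -0.9342·√4 / √(1−0.872730) = -1.868400 / 0.356749 = -5.237

-5.237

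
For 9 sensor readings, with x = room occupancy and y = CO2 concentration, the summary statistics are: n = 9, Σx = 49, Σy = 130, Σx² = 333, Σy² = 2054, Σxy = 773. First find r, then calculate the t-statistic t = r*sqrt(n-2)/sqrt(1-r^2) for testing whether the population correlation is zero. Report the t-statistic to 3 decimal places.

S_xy = nΣxy − ΣxΣy = 9·773 − 49·130 = 6957 − 6370 = 587
S_xx = nΣx² − (Σx)² = 9·333 − 49² = 2997 − 2401 = 596
S_yy = nΣy² − (Σy)² = 9·2054 − 130² = 18486 − 16900 = 1586
r = S_xy / √(S_xx·S_yy) = 587 / √(596·1586) = 587 / √945256 = 587 / 972.2428 = 0.6038
t = r·√(n−2)/√(1−r²) = 0.6038·√7 / √(1−0.364574) = 1.597505 / 0.797136 = 2.004

2.004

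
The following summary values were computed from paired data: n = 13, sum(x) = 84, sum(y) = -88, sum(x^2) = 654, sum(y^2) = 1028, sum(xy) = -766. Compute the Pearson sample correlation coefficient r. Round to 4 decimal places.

-0.9001

Numerator: nΣxy − (Σx)(Σy) = 13·(-766) − (84)(-88) = -2566
Denominator: √[(nΣx²−(Σx)²)(nΣy²−(Σy)²)]
  nΣx²−(Σx)² = 13·654 − 7056 = 1446;  nΣy²−(Σy)² = 13·1028 − 7744 = 5620
  √(1446·5620) = √8126520 = 2850.7052
r = -2566 / 2850.7052 = -0.9001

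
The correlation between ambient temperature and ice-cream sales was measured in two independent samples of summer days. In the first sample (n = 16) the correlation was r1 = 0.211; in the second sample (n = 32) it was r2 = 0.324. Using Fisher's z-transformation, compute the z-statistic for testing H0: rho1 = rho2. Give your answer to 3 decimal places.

z1 = atanh(0.211) = 0.214218,  z2 = atanh(0.324) = 0.336110
SE = √(1/(n1−3) + 1/(n2−3)) = √(1/13 + 1/29) = √(0.0769231 + 0.0344828) = √0.1114059 = 0.333775
z = (z1 − z2)/SE = (0.214218 − 0.336110) / 0.333775 = -0.121892 / 0.333775 = -0.365

-0.365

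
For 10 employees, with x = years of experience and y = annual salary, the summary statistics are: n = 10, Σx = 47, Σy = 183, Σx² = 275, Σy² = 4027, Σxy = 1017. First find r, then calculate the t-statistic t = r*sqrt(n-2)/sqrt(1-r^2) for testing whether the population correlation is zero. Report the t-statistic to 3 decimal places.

4.040

S_xy = nΣxy − ΣxΣy = 10·1017 − 47·183 = 10170 − 8601 = 1569
S_xx = nΣx² − (Σx)² = 10·275 − 47² = 2750 − 2209 = 541
S_yy = nΣy² − (Σy)² = 10·4027 − 183² = 40270 − 33489 = 6781
r = S_xy / √(S_xx·S_yy) = 1569 / √(541·6781) = 1569 / √3668521 = 1569 / 1915.3384 = 0.8192
t = r·√(n−2)/√(1−r²) = 0.8192·√8 / √(1−0.671089) = 2.317048 / 0.573508 = 4.040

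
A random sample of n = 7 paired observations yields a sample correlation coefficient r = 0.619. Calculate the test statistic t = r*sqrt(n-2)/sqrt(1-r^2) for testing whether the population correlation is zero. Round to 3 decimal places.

1 − r² = 1 − 0.383161 = 0.616839;  √(1−r²) = 0.785391
√(n−2) = √5 = 2.236068
t = r·√(n−2)/√(1−r²) = 0.619 · 2.236068 / 0.785391 = 1.762

1.762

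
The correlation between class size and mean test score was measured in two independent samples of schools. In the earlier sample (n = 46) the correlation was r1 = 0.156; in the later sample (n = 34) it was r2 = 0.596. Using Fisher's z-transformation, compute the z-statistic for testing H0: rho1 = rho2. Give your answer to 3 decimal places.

-2.248

z1 = atanh(0.156) = 0.157284,  z2 = atanh(0.596) = 0.686920
SE = √(1/(n1−3) + 1/(n2−3)) = √(1/43 + 1/31) = √(0.0232558 + 0.0322581) = √0.0555139 = 0.235614
z = (z1 − z2)/SE = (0.157284 − 0.686920) / 0.235614 = -0.529636 / 0.235614 = -2.248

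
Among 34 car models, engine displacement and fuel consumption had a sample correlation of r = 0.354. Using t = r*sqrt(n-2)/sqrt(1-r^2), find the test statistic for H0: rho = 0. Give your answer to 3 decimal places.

2.141

t = r·√(n−2) / √(1−r²) with r = 0.354, n = 34
  = 0.354·√32 / √(1 − 0.125316)
  = 0.354·5.656854 / 0.935245
  = 2.002526 / 0.935245 = 2.141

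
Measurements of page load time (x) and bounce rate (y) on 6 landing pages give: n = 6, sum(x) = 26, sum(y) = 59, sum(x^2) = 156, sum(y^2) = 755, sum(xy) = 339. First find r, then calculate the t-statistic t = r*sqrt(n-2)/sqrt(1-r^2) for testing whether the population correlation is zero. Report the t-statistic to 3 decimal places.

6.631

S_xy = nΣxy − ΣxΣy = 6·339 − 26·59 = 2034 − 1534 = 500
S_xx = nΣx² − (Σx)² = 6·156 − 26² = 936 − 676 = 260
S_yy = nΣy² − (Σy)² = 6·755 − 59² = 4530 − 3481 = 1049
r = S_xy / √(S_xx·S_yy) = 500 / √(260·1049) = 500 / √272740 = 500 / 522.2452 = 0.9574
t = r·√(n−2)/√(1−r²) = 0.9574·√4 / √(1−0.916615) = 1.914800 / 0.288765 = 6.631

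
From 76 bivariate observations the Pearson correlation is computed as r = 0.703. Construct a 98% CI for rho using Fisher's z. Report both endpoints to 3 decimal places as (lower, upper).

Fisher z: z_r = atanh(r) = ½·ln((1+0.703)/(1−0.703)) = 0.873207
SE(z) = 1/√(n−3) = 1/√73 = 0.117041
98% ⇒ z* = 2.326; margin = 2.326·0.117041 = 0.272237
CI on z-scale: (0.600970, 1.145444)
Back-transform: tanh(0.600970) = 0.537739, tanh(1.145444) = 0.816239

(0.538, 0.816)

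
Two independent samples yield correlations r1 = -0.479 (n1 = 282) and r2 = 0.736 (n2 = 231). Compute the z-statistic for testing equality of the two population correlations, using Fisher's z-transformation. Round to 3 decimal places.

-16.392

Fisher z-transforms: z1 = atanh(-0.479) = -0.521686, z2 = atanh(0.736) = 0.941695; difference d = -1.463381
Var(d) = 1/279 + 1/228 = 0.0035842 + 0.0043860 = 0.0079702
z = d/√Var(d) = -1.463381 / √0.0079702 = -1.463381 / 0.089276 = -16.392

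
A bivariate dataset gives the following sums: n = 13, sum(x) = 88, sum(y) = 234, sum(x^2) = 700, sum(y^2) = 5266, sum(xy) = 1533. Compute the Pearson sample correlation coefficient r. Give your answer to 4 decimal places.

-0.1538

S_xy = nΣxy − ΣxΣy = 13·1533 − 88·234 = 19929 − 20592 = -663
S_xx = nΣx² − (Σx)² = 13·700 − 88² = 9100 − 7744 = 1356
S_yy = nΣy² − (Σy)² = 13·5266 − 234² = 68458 − 54756 = 13702
r = S_xy / √(S_xx·S_yy) = -663 / √(1356·13702) = -663 / √18579912 = -663 / 4310.4422 = -0.1538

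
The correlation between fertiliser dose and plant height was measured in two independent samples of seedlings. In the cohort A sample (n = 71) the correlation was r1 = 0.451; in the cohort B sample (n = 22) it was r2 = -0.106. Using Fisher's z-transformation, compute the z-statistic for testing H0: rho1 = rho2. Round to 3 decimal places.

2.283

z1 = atanh(0.451) = 0.485955,  z2 = atanh(-0.106) = -0.106400
SE = √(1/(n1−3) + 1/(n2−3)) = √(1/68 + 1/19) = √(0.0147059 + 0.0526316) = √0.0673375 = 0.259495
z = (z1 − z2)/SE = (0.485955 − (-0.106400)) / 0.259495 = 0.592355 / 0.259495 = 2.283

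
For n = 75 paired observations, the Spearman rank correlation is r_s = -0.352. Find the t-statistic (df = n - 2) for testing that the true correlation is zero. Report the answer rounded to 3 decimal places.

t = r_s·√(n−2) / √(1−r_s²) with r_s = -0.352, n = 75
  = -0.352·√73 / √(1 − 0.123904)
  = -0.352·8.544004 / 0.936000
  = -3.007489 / 0.936000 = -3.213

-3.213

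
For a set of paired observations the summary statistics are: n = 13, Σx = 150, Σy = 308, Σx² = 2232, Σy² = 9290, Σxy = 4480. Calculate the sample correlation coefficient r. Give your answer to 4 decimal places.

S_xy = nΣxy − ΣxΣy = 13·4480 − 150·308 = 58240 − 46200 = 12040
S_xx = nΣx² − (Σx)² = 13·2232 − 150² = 29016 − 22500 = 6516
S_yy = nΣy² − (Σy)² = 13·9290 − 308² = 120770 − 94864 = 25906
r = S_xy / √(S_xx·S_yy) = 12040 / √(6516·25906) = 12040 / √168803496 = 12040 / 12992.4400 = 0.9267

0.9267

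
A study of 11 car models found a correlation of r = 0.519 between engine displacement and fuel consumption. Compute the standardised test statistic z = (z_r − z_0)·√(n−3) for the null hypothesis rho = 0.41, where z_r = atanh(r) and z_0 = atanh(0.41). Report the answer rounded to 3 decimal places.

0.394

z_r = atanh(0.519) = 0.574970,  z_0 = atanh(0.41) = 0.435611
SE = 1/√(n−3) = 1/√8 = 0.353553
z = (z_r − z_0)/SE = (0.574970 − 0.435611) / 0.353553 = 0.139359 / 0.353553 = 0.394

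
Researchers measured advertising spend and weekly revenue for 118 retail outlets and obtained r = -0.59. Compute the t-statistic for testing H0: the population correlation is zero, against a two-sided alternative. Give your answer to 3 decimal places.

t = r·√(n−2) / √(1−r²) with r = -0.59, n = 118
  = -0.59·√116 / √(1 − 0.3481)
  = -0.59·10.770330 / 0.807403
  = -6.354495 / 0.807403 = -7.870

-7.870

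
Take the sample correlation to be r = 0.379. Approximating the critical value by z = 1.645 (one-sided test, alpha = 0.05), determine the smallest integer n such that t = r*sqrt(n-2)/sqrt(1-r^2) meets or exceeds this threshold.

r√(n−2)/√(1−r²) ≥ 1.645  ⇔  n−2 ≥ (1.645)²·(1−r²)/r²
(1−r²)/r² = (1−0.143641)/0.143641 = 5.9618
n ≥ 2 + 2.706025·5.9618 = 2 + 16.1328 = 18.1328
⌈18.1328⌉ = 19

19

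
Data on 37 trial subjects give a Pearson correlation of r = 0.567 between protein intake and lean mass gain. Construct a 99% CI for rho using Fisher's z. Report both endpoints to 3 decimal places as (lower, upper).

(0.199, 0.795)

Fisher z: z_r = atanh(r) = ½·ln((1+0.567)/(1−0.567)) = 0.643090
SE(z) = 1/√(n−3) = 1/√34 = 0.171499
99% ⇒ z* = 2.576; margin = 2.576·0.171499 = 0.441781
CI on z-scale: (0.201309, 1.084871)
Back-transform: tanh(0.201309) = 0.198633, tanh(1.084871) = 0.794998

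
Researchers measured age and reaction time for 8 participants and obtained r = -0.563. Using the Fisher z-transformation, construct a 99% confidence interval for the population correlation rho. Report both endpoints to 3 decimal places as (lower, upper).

(-0.946, 0.474)

z_r = atanh(-0.563) = -0.637215;  SE = 1/√(n−3) = 1/√5 = 0.447214
z-limits: -0.637215 ± 2.576·0.447214 = -0.637215 ± 1.152023 = [-1.789238, 0.514808]
ρ-limits: (tanh -1.789238, tanh 0.514808) = (-0.946, 0.474)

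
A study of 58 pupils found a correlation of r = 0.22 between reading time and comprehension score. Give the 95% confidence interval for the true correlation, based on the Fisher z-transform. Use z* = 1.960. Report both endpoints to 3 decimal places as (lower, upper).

z_r = atanh(0.22) = 0.223656;  SE = 1/√(n−3) = 1/√55 = 0.134840
z-limits: 0.223656 ± 1.960·0.134840 = 0.223656 ± 0.264286 = [-0.040630, 0.487942]
ρ-limits: (tanh -0.040630, tanh 0.487942) = (-0.041, 0.453)

(-0.041, 0.453)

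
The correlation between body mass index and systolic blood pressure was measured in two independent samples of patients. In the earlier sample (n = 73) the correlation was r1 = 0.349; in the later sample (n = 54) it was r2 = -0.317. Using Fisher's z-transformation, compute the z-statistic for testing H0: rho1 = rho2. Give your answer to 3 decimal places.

3.762

Fisher z-transforms: z1 = atanh(0.349) = 0.364305, z2 = atanh(-0.317) = -0.328308; difference d = 0.692613
Var(d) = 1/70 + 1/51 = 0.0142857 + 0.0196078 = 0.0338935
z = d/√Var(d) = 0.692613 / √0.0338935 = 0.692613 / 0.184102 = 3.762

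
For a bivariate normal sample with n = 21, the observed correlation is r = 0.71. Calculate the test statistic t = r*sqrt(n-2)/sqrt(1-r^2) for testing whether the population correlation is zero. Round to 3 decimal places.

4.395

t = r·√(n−2) / √(1−r²) with r = 0.71, n = 21
  = 0.71·√19 / √(1 − 0.5041)
  = 0.71·4.358899 / 0.704202
  = 3.094818 / 0.704202 = 4.395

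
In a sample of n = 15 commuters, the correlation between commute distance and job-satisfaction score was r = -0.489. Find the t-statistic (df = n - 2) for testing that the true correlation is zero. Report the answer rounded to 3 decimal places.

-2.021

t = r·√(n−2) / √(1−r²) with r = -0.489, n = 15
  = -0.489·√13 / √(1 − 0.239121)
  = -0.489·3.605551 / 0.872284
  = -1.763114 / 0.872284 = -2.021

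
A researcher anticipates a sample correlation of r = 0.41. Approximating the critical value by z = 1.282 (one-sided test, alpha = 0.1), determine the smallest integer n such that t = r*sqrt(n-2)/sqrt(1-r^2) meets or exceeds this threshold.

11

Need r·√(n−2)/√(1−r²) ≥ 1.282
√(n−2) ≥ 1.282·√(1−0.1681) / 0.41 = 1.282·0.912086 / 0.41 = 2.8519
n−2 ≥ 8.1333  ⇒  n ≥ 10.1333
Smallest integer n = 11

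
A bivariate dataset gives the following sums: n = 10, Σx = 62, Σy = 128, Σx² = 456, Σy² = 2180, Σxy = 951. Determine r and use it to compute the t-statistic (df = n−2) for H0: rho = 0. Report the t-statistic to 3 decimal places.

Numerator: nΣxy − (Σx)(Σy) = 10·951 − (62)(128) = 1574
Denominator: √[(nΣx²−(Σx)²)(nΣy²−(Σy)²)]
  nΣx²−(Σx)² = 10·456 − 3844 = 716;  nΣy²−(Σy)² = 10·2180 − 16384 = 5416
  √(716·5416) = √3877856 = 1969.2273
r = 1574 / 1969.2273 = 0.7993
t = r·√(n−2)/√(1−r²) = 0.7993·√8 / √(1−0.638880) = 2.260762 / 0.600933 = 3.762

3.762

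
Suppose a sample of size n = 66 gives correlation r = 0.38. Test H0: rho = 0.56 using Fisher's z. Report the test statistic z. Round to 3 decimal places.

-1.848

Fisher z: atanh(0.38) = 0.400060, atanh(0.56) = 0.632833
z = (z_r − z_0)·√(n−3) = (0.400060 − 0.632833)·√63 = -0.232773 · 7.937254 = -1.848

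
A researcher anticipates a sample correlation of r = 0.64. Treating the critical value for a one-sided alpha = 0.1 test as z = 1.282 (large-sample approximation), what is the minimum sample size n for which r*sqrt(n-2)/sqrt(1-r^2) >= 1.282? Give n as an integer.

5

r√(n−2)/√(1−r²) ≥ 1.282  ⇔  n−2 ≥ (1.282)²·(1−r²)/r²
(1−r²)/r² = (1−0.4096)/0.4096 = 1.4414
n ≥ 2 + 1.643524·1.4414 = 2 + 2.3690 = 4.3690
⌈4.3690⌉ = 5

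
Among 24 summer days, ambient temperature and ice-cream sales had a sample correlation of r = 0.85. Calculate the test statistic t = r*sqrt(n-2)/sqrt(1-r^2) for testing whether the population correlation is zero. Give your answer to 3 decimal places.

1 − r² = 1 − 0.7225 = 0.2775;  √(1−r²) = 0.526783
√(n−2) = √22 = 4.690416
t = r·√(n−2)/√(1−r²) = 0.85 · 4.690416 / 0.526783 = 7.568

7.568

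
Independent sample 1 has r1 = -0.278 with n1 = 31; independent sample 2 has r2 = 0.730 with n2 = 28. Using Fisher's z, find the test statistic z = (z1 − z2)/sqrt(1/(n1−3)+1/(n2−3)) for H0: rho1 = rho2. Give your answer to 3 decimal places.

-4.413

Fisher z-transforms: z1 = atanh(-0.278) = -0.285513, z2 = atanh(0.730) = 0.928727; difference d = -1.214240
Var(d) = 1/28 + 1/25 = 0.0357143 + 0.0400000 = 0.0757143
z = d/√Var(d) = -1.214240 / √0.0757143 = -1.214240 / 0.275162 = -4.413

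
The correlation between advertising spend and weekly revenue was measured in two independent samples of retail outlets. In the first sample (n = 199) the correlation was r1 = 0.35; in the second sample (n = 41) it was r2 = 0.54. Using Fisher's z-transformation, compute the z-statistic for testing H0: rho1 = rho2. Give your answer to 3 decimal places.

z1 = atanh(0.35) = 0.365444,  z2 = atanh(0.54) = 0.604156
SE = √(1/(n1−3) + 1/(n2−3)) = √(1/196 + 1/38) = √(0.0051020 + 0.0263158) = √0.0314178 = 0.177251
z = (z1 − z2)/SE = (0.365444 − 0.604156) / 0.177251 = -0.238712 / 0.177251 = -1.347

-1.347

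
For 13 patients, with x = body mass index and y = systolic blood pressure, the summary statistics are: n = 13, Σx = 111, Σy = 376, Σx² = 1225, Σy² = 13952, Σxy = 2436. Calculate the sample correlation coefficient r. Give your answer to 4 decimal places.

-0.8385

Numerator: nΣxy − (Σx)(Σy) = 13·2436 − (111)(376) = -10068
Denominator: √[(nΣx²−(Σx)²)(nΣy²−(Σy)²)]
  nΣx²−(Σx)² = 13·1225 − 12321 = 3604;  nΣy²−(Σy)² = 13·13952 − 141376 = 40000
  √(3604·40000) = √144160000 = 12006.6648
r = -10068 / 12006.6648 = -0.8385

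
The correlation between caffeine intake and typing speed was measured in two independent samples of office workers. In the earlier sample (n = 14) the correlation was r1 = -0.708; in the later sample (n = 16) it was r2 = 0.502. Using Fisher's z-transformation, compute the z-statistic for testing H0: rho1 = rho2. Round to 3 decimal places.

-3.503

z1 = atanh(-0.708) = -0.883162,  z2 = atanh(0.502) = 0.551976
SE = √(1/(n1−3) + 1/(n2−3)) = √(1/11 + 1/13) = √(0.0909091 + 0.0769231) = √0.1678322 = 0.409673
z = (z1 − z2)/SE = (-0.883162 − 0.551976) / 0.409673 = -1.435138 / 0.409673 = -3.503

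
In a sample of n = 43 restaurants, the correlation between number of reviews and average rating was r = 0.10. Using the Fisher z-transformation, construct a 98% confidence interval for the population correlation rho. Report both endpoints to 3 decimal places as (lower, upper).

Fisher z: z_r = atanh(r) = ½·ln((1+0.10)/(1−0.10)) = 0.100335
SE(z) = 1/√(n−3) = 1/√40 = 0.158114
98% ⇒ z* = 2.326; margin = 2.326·0.158114 = 0.367773
CI on z-scale: (-0.267438, 0.468108)
Back-transform: tanh(-0.267438) = -0.261239, tanh(0.468108) = 0.436669

(-0.261, 0.437)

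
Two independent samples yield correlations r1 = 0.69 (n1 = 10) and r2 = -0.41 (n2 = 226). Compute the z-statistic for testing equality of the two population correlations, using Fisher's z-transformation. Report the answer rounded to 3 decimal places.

3.344

Fisher z-transforms: z1 = atanh(0.69) = 0.847956, z2 = atanh(-0.41) = -0.435611; difference d = 1.283567
Var(d) = 1/7 + 1/223 = 0.1428571 + 0.0044843 = 0.1473414
z = d/√Var(d) = 1.283567 / √0.1473414 = 1.283567 / 0.383851 = 3.344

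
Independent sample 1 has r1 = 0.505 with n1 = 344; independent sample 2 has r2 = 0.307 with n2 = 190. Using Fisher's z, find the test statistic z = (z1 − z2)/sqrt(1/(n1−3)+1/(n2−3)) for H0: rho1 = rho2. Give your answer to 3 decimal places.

Fisher z-transforms: z1 = atanh(0.505) = 0.555995, z2 = atanh(0.307) = 0.317230; difference d = 0.238765
Var(d) = 1/341 + 1/187 = 0.0029326 + 0.0053476 = 0.0082802
z = d/√Var(d) = 0.238765 / √0.0082802 = 0.238765 / 0.090996 = 2.624

2.624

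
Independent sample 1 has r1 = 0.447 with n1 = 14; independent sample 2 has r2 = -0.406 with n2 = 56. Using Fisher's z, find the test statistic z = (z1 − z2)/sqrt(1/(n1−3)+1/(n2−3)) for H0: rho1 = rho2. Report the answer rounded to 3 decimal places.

2.752

Fisher z-transforms: z1 = atanh(0.447) = 0.480945, z2 = atanh(-0.406) = -0.430812; difference d = 0.911757
Var(d) = 1/11 + 1/53 = 0.0909091 + 0.0188679 = 0.1097770
z = d/√Var(d) = 0.911757 / √0.1097770 = 0.911757 / 0.331326 = 2.752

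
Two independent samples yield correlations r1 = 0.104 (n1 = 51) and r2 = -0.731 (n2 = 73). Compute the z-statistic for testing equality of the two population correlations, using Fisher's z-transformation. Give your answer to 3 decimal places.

Fisher z-transforms: z1 = atanh(0.104) = 0.104377, z2 = atanh(-0.731) = -0.930872; difference d = 1.035249
Var(d) = 1/48 + 1/70 = 0.0208333 + 0.0142857 = 0.0351190
z = d/√Var(d) = 1.035249 / √0.0351190 = 1.035249 / 0.187401 = 5.524

5.524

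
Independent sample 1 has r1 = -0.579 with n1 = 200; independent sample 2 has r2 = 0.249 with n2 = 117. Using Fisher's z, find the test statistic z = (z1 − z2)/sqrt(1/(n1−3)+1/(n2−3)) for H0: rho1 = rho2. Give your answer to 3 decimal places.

Fisher z-transforms: z1 = atanh(-0.579) = -0.660957, z2 = atanh(0.249) = 0.254346; difference d = -0.915303
Var(d) = 1/197 + 1/114 = 0.0050761 + 0.0087719 = 0.0138480
z = d/√Var(d) = -0.915303 / √0.0138480 = -0.915303 / 0.117678 = -7.778

-7.778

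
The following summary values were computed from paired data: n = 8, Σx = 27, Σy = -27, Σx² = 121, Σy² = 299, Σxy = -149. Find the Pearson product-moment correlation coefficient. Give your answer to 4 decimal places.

S_xy = nΣxy − ΣxΣy = 8·(-149) − 27·(-27) = -1192 − (-729) = -463
S_xx = nΣx² − (Σx)² = 8·121 − 27² = 968 − 729 = 239
S_yy = nΣy² − (Σy)² = 8·299 − (-27)² = 2392 − 729 = 1663
r = S_xy / √(S_xx·S_yy) = -463 / √(239·1663) = -463 / √397457 = -463 / 630.4419 = -0.7344

-0.7344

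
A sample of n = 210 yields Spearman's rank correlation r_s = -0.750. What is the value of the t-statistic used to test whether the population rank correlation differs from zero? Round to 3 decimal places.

-16.353

t = r_s·√(n−2) / √(1−r_s²) with r_s = -0.750, n = 210
  = -0.750·√208 / √(1 − 0.562500)
  = -0.750·14.422205 / 0.661438
  = -10.816654 / 0.661438 = -16.353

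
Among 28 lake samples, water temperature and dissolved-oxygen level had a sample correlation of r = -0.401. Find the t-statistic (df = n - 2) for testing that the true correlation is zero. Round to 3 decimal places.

-2.232

t = r·√(n−2) / √(1−r²) with r = -0.401, n = 28
  = -0.401·√26 / √(1 − 0.160801)
  = -0.401·5.099020 / 0.916078
  = -2.044707 / 0.916078 = -2.232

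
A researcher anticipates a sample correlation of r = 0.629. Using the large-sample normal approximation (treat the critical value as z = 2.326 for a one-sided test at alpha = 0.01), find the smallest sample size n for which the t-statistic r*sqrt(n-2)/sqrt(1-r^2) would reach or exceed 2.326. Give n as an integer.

Need r·√(n−2)/√(1−r²) ≥ 2.326
√(n−2) ≥ 2.326·√(1−0.395641) / 0.629 = 2.326·0.777405 / 0.629 = 2.8748
n−2 ≥ 8.2645  ⇒  n ≥ 10.2645
Smallest integer n = 11

11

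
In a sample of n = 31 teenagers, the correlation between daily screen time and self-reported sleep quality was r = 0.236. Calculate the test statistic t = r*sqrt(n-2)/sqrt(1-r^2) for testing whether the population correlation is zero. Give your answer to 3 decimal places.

1 − r² = 1 − 0.055696 = 0.944304;  √(1−r²) = 0.971753
√(n−2) = √29 = 5.385165
t = r·√(n−2)/√(1−r²) = 0.236 · 5.385165 / 0.971753 = 1.308

1.308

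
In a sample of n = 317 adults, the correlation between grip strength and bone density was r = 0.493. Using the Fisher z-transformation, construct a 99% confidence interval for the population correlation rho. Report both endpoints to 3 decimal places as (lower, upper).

(0.375, 0.595)

Fisher z: z_r = atanh(r) = ½·ln((1+0.493)/(1−0.493)) = 0.540016
SE(z) = 1/√(n−3) = 1/√314 = 0.056433
99% ⇒ z* = 2.576; margin = 2.576·0.056433 = 0.145371
CI on z-scale: (0.394645, 0.685387)
Back-transform: tanh(0.394645) = 0.375358, tanh(0.685387) = 0.595010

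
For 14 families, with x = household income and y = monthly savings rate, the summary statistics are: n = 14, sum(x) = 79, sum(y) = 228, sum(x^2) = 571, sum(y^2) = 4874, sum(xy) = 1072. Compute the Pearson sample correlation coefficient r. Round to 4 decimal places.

S_xy = nΣxy − ΣxΣy = 14·1072 − 79·228 = 15008 − 18012 = -3004
S_xx = nΣx² − (Σx)² = 14·571 − 79² = 7994 − 6241 = 1753
S_yy = nΣy² − (Σy)² = 14·4874 − 228² = 68236 − 51984 = 16252
r = S_xy / √(S_xx·S_yy) = -3004 / √(1753·16252) = -3004 / √28489756 = -3004 / 5337.5796 = -0.5628

-0.5628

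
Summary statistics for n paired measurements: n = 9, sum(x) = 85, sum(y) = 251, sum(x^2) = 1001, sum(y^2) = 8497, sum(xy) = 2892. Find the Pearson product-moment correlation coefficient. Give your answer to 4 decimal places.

0.9573

S_xy = nΣxy − ΣxΣy = 9·2892 − 85·251 = 26028 − 21335 = 4693
S_xx = nΣx² − (Σx)² = 9·1001 − 85² = 9009 − 7225 = 1784
S_yy = nΣy² − (Σy)² = 9·8497 − 251² = 76473 − 63001 = 13472
r = S_xy / √(S_xx·S_yy) = 4693 / √(1784·13472) = 4693 / √24034048 = 4693 / 4902.4533 = 0.9573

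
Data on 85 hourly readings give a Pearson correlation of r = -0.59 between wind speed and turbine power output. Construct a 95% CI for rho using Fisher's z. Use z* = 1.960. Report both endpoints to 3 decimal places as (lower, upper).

z_r = atanh(-0.59) = -0.677666;  SE = 1/√(n−3) = 1/√82 = 0.110432
z-limits: -0.677666 ± 1.960·0.110432 = -0.677666 ± 0.216447 = [-0.894113, -0.461219]
ρ-limits: (tanh -0.894113, tanh -0.461219) = (-0.713, -0.431)

(-0.713, -0.431)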